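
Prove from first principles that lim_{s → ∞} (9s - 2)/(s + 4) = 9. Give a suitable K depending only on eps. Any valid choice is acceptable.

K = 38/eps

Let eps > 0 be given. We seek K > 0 such that s > K implies |(9s - 2)/(s + 4) − 9| < eps.
(9s - 2)/(s + 4) − 9 = ((9s - 2) − 9(s + 4)) / ((s + 4)) = -38/((s + 4)).
For s > 0 we have s + 4 > s, so |(9s - 2)/(s + 4) − 9| = 38/((s + 4)) < 38/(s) = 38/s.
Thus |(9s - 2)/(s + 4) − 9| < eps whenever s > 38/eps.
Take K = 38/eps. If s > K then |(9s - 2)/(s + 4) − 9| < 38/s < eps.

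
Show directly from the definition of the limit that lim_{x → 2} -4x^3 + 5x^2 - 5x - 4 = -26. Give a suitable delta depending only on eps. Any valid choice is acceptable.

delta = min(1, eps/56)

Fix eps > 0. We want delta > 0 such that 0 < |x − 2| < delta implies |(-4x^3 + 5x^2 - 5x - 4) + 26| < eps.
(-4x^3 + 5x^2 - 5x - 4) + 26 = -4x^3 + 5x^2 - 5x + 22 = (x − 2)(-4x^2 - 3x - 11).
So |(-4x^3 + 5x^2 - 5x - 4) + 26| = |x − 2|·|-4x^2 - 3x - 11|.
Assume first that |x − 2| < 1, so |x| < 3. Then |-4x^2 - 3x - 11| ≤ 4·3^2 + 3·3 + 11 = 56.
Hence |(-4x^3 + 5x^2 - 5x - 4) + 26| ≤ 56|x − 2| < eps provided |x − 2| < eps/56.
Choosing delta = min(1, eps/56) ensures both conditions, hence |(-4x^3 + 5x^2 - 5x - 4) + 26| < eps.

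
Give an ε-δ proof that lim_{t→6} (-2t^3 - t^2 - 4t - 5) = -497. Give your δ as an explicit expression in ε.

Suppose ε > 0. We want δ > 0 such that 0 < |t − 6| < δ implies |(-2t^3 - t^2 - 4t - 5) + 497| < ε.
(-2t^3 - t^2 - 4t - 5) + 497 = -2t^3 - t^2 - 4t + 492 = (t − 6)(-2t^2 - 13t - 82).
So |(-2t^3 - t^2 - 4t - 5) + 497| = |t − 6|·|-2t^2 - 13t - 82|.
Assume first that |t − 6| < 1, so |t| < 7. Then |-2t^2 - 13t - 82| ≤ 2·7^2 + 13·7 + 82 = 271.
Hence |(-2t^3 - t^2 - 4t - 5) + 497| ≤ 271|t − 6| < ε provided |t − 6| < ε/271.
Take δ = min(1, ε/271). Then 0 < |t − 6| < δ gives both |t − 6| < 1 and |t − 6| < ε/271, so |(-2t^3 - t^2 - 4t - 5) + 497| < ε.

δ = min(1, ε/271)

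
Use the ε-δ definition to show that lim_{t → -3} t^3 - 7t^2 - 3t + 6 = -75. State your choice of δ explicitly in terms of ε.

δ = min(1, ε/83)

Suppose ε > 0. We want δ > 0 such that 0 < |t + 3| < δ implies |(t^3 - 7t^2 - 3t + 6) + 75| < ε.
(t^3 - 7t^2 - 3t + 6) + 75 = t^3 - 7t^2 - 3t + 81 = (t + 3)(t^2 - 10t + 27).
So |(t^3 - 7t^2 - 3t + 6) + 75| = |t + 3|·|t^2 - 10t + 27|.
Assume first that |t + 3| < 1, so |t| < 4. Then |t^2 - 10t + 27| ≤ 4^2 + 10·4 + 27 = 83.
Hence |(t^3 - 7t^2 - 3t + 6) + 75| ≤ 83|t + 3| < ε provided |t + 3| < ε/83.
Choosing δ = min(1, ε/83) ensures both conditions, hence |(t^3 - 7t^2 - 3t + 6) + 75| < ε.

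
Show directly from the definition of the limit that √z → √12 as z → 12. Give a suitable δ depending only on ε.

δ = min(12, √12·ε)

Let ε > 0 be given. We want δ > 0 such that 0 < |z − 12| < δ implies |√z − √12| < ε.
Multiplying by the conjugate, |√z − √12| = |z − 12|/(√z + √12).
Restrict δ ≤ 12 so that |z − 12| < 12 forces z > 0, and then √z + √12 > √12.
Hence |√z − √12| < |z − 12|/√12, which is < ε once |z − 12| < √12·ε.
Take δ = min(12, √12·ε). If 0 < |z − 12| < δ then z > 0 and |√z − √12| < |z − 12|/√12 < ε.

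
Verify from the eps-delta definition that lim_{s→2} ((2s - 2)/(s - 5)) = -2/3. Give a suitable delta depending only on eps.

delta = min(3/2, (9/16)eps)

Let eps > 0 be given. We want delta > 0 with 0 < |s − 2| < delta ⇒ |(2s - 2)/(s - 5) + 2/3| < eps.
Combining over a common denominator, (2s - 2)/(s - 5) + 2/3 = [(2s - 2)·(-3) − 2·(s - 5)] / [(-3)·(s - 5)] = -8(s − 2) / ((-3)(s - 5)).
So |(2s - 2)/(s - 5) + 2/3| = 8|s − 2| / (3·|s − 5|).
Restrict delta ≤ 3/2. Then |s − 2| < 3/2 gives |s − 5| = |(s − 2) + (-3)| ≥ 3 − 3/2 = 3/2.
Hence |(2s - 2)/(s - 5) + 2/3| < 8|s − 2|/(3·(3/2)) = (16/9)|s − 2|, which is < eps once |s − 2| < (9/16)eps.
Take delta = min(3/2, (9/16)eps). Then 0 < |s − 2| < delta forces both bounds, so |(2s - 2)/(s - 5) + 2/3| < eps.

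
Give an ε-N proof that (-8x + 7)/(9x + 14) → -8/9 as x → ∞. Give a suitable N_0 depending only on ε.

N_0 = (175/81)/ε

Fix ε > 0. We seek N_0 > 0 such that x > N_0 implies |(-8x + 7)/(9x + 14) + 8/9| < ε.
(-8x + 7)/(9x + 14) + 8/9 = (9(-8x + 7) − (-8)(9x + 14)) / (9(9x + 14)) = 175/(9(9x + 14)).
For x > 0 we have 9x + 14 > 9x, so |(-8x + 7)/(9x + 14) + 8/9| = 175/(9(9x + 14)) < 175/(9·9x) = (175/81)/x.
Thus |(-8x + 7)/(9x + 14) + 8/9| < ε whenever x > (175/81)/ε.
Take N_0 = (175/81)/ε. If x > N_0 then |(-8x + 7)/(9x + 14) + 8/9| < (175/81)/x < ε.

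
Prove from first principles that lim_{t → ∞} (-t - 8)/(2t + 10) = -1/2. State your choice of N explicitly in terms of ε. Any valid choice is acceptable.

Suppose ε > 0. We seek N > 0 such that t > N implies |(-t - 8)/(2t + 10) + 1/2| < ε.
(-t - 8)/(2t + 10) + 1/2 = (2(-t - 8) − (-1)(2t + 10)) / (2(2t + 10)) = -6/(2(2t + 10)).
For t > 0 we have 2t + 10 > 2t, so |(-t - 8)/(2t + 10) + 1/2| = 6/(2(2t + 10)) < 6/(2·2t) = (3/2)/t.
Thus |(-t - 8)/(2t + 10) + 1/2| < ε whenever t > (3/2)/ε.
Take N = (3/2)/ε. If t > N then |(-t - 8)/(2t + 10) + 1/2| < (3/2)/t < ε.

N = (3/2)/ε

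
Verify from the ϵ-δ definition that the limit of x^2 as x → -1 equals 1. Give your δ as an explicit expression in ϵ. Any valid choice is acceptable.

Suppose ϵ > 0. We seek δ > 0 with 0 < |x + 1| < δ ⇒ |x^2 − 1| < ϵ.
Factor: x^2 − 1 = (x + 1)(x - 1), so |x^2 − 1| = |x + 1|·|x - 1|.
Impose δ ≤ 1 so that |x| < 2; then |x - 1| ≤ 3.
Hence |x^2 − 1| ≤ 3|x + 1|, which is < ϵ once |x + 1| < ϵ/3.
Take δ = min(1, ϵ/3). If 0 < |x + 1| < δ then both bounds hold and |x^2 − 1| ≤ 3|x + 1| < 3·(ϵ/3) = ϵ.

δ = min(1, ϵ/3)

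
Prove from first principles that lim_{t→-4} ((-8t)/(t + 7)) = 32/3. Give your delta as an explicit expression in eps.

Fix eps > 0. We want delta > 0 with 0 < |t + 4| < delta ⇒ |(-8t)/(t + 7) − (32/3)| < eps.
Combining over a common denominator, (-8t)/(t + 7) − (32/3) = [(-8t)·3 − 32·(t + 7)] / [3·(t + 7)] = -56(t + 4) / (3(t + 7)).
So |(-8t)/(t + 7) − (32/3)| = 56|t + 4| / (3·|t + 7|).
Restrict delta ≤ 3/2. Then |t + 4| < 3/2 gives |t + 7| = |(t + 4) + 3| ≥ 3 − 3/2 = 3/2.
Hence |(-8t)/(t + 7) − (32/3)| < 56|t + 4|/(3·(3/2)) = (112/9)|t + 4|, which is < eps once |t + 4| < (9/112)eps.
Take delta = min(3/2, (9/112)eps). Then 0 < |t + 4| < delta forces both bounds, so |(-8t)/(t + 7) − (32/3)| < eps.

delta = min(3/2, (9/112)eps)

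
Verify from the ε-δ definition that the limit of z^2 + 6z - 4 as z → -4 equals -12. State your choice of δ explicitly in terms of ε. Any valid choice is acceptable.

Let ε > 0 be given. We want δ > 0 such that 0 < |z + 4| < δ implies |(z^2 + 6z - 4) + 12| < ε.
(z^2 + 6z - 4) + 12 = z^2 + 6z + 8 = (z + 4)(z + 2).
So |(z^2 + 6z - 4) + 12| = |z + 4|·|z + 2|.
Require δ ≤ 2. Then |z + 4| < 2 gives |z| < 6, and by the triangle inequality |z + 2| ≤ 6 + 2 = 8.
Hence |(z^2 + 6z - 4) + 12| ≤ 8|z + 4| < ε provided |z + 4| < ε/8.
Take δ = min(2, ε/8). Then 0 < |z + 4| < δ gives both |z + 4| < 2 and |z + 4| < ε/8, so |(z^2 + 6z - 4) + 12| < ε.

δ = min(2, ε/8)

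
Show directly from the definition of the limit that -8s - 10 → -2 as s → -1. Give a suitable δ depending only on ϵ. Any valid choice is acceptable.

δ = ϵ/8

Let ϵ > 0. We need δ > 0 so that 0 < |s + 1| < δ implies |(-8s - 10) + 2| < ϵ.
|(-8s - 10) + 2| = |-8s - 8| = 8|s + 1|.
Thus it suffices that |s + 1| < ϵ/8.
Choosing δ = ϵ/8 gives |(-8s - 10) + 2| = 8|s + 1| < ϵ whenever |s + 1| < δ.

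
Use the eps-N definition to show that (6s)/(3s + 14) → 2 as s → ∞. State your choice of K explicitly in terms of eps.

Fix eps > 0. We seek K > 0 such that s > K implies |(6s)/(3s + 14) − 2| < eps.
(6s)/(3s + 14) − 2 = (3(6s) − 6(3s + 14)) / (3(3s + 14)) = -84/(3(3s + 14)).
For s > 0 we have 3s + 14 > 3s, so |(6s)/(3s + 14) − 2| = 84/(3(3s + 14)) < 84/(3·3s) = (28/3)/s.
Thus |(6s)/(3s + 14) − 2| < eps whenever s > (28/3)/eps.
Take K = (28/3)/eps. If s > K then |(6s)/(3s + 14) − 2| < (28/3)/s < eps.

K = (28/3)/eps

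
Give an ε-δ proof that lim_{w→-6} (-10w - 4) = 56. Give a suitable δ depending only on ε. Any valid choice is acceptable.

Suppose ε > 0. We need δ > 0 so that 0 < |w + 6| < δ implies |(-10w - 4) − 56| < ε.
|(-10w - 4) − 56| = |-10w - 60| = 10|w + 6|.
So 10|w + 6| < ε exactly when |w + 6| < ε/10.
Choosing δ = ε/10 gives |(-10w - 4) − 56| = 10|w + 6| < ε whenever |w + 6| < δ.

δ = ε/10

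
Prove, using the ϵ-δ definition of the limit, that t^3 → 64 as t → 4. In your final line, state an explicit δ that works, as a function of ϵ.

δ = min(1, ϵ/61)

Fix ϵ > 0. We seek δ > 0 with 0 < |t − 4| < δ ⇒ |t^3 − 64| < ϵ.
Factor: t^3 − 64 = (t − 4)(t^2 + 4t + 16), so |t^3 − 64| = |t − 4|·|t^2 + 4t + 16|.
Restrict δ ≤ 1. Then |t − 4| < 1 gives |t| < 5, so by the triangle inequality |t^2 + 4t + 16| ≤ 5^2 + 4·5 + 16 = 61.
Hence |t^3 − 64| ≤ 61|t − 4|, which is < ϵ once |t − 4| < ϵ/61.
Take δ = min(1, ϵ/61). If 0 < |t − 4| < δ then both bounds hold and |t^3 − 64| ≤ 61|t − 4| < 61·(ϵ/61) = ϵ.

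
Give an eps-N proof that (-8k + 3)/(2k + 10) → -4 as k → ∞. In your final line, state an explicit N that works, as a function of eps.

N = (43/2)/eps

Fix eps > 0. For k ≥ 1, |(-8k + 3)/(2k + 10) + 4| = |86|/(2(2k + 10)) = 86/(2(2k + 10)).
Since 2k + 10 ≥ 2k for k ≥ 1, this is ≤ 86/(2·2k) = (43/2)/k.
So |(-8k + 3)/(2k + 10) + 4| < eps whenever k > (43/2)/eps.
Take N = (43/2)/eps. If k > N then |(-8k + 3)/(2k + 10) + 4| ≤ (43/2)/k < eps.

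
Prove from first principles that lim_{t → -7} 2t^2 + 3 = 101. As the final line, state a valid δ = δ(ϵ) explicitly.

Suppose ϵ > 0. We want δ > 0 such that 0 < |t + 7| < δ implies |(2t^2 + 3) − 101| < ϵ.
(2t^2 + 3) − 101 = 2t^2 - 98 = (t + 7)(2t - 14).
So |(2t^2 + 3) − 101| = |t + 7|·|2t - 14|.
Assume first that |t + 7| < 1, so |t| < 8. Then |2t - 14| ≤ 2·8 + 14 = 30.
Hence |(2t^2 + 3) − 101| ≤ 30|t + 7| < ϵ provided |t + 7| < ϵ/30.
Take δ = min(1, ϵ/30). Then 0 < |t + 7| < δ gives both |t + 7| < 1 and |t + 7| < ϵ/30, so |(2t^2 + 3) − 101| < ϵ.

δ = min(1, ϵ/30)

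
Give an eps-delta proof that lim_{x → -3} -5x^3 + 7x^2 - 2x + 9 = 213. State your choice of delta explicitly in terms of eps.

delta = min(2, eps/303)

Let eps > 0 be given. We want delta > 0 such that 0 < |x + 3| < delta implies |(-5x^3 + 7x^2 - 2x + 9) − 213| < eps.
(-5x^3 + 7x^2 - 2x + 9) − 213 = -5x^3 + 7x^2 - 2x - 204 = (x + 3)(-5x^2 + 22x - 68).
So |(-5x^3 + 7x^2 - 2x + 9) − 213| = |x + 3|·|-5x^2 + 22x - 68|.
Require delta ≤ 2. Then |x + 3| < 2 gives |x| < 5, and by the triangle inequality |-5x^2 + 22x - 68| ≤ 5·5^2 + 22·5 + 68 = 303.
Hence |(-5x^3 + 7x^2 - 2x + 9) − 213| ≤ 303|x + 3| < eps provided |x + 3| < eps/303.
Take delta = min(2, eps/303). Then 0 < |x + 3| < delta gives both |x + 3| < 2 and |x + 3| < eps/303, so |(-5x^3 + 7x^2 - 2x + 9) − 213| < eps.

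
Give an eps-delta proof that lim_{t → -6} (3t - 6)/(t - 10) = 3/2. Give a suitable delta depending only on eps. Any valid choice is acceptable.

delta = min(8, (16/3)eps)

Let eps > 0 be given. We want delta > 0 with 0 < |t + 6| < delta ⇒ |(3t - 6)/(t - 10) − (3/2)| < eps.
Combining over a common denominator, (3t - 6)/(t - 10) − (3/2) = [(3t - 6)·(-16) − (-24)·(t - 10)] / [(-16)·(t - 10)] = -24(t + 6) / ((-16)(t - 10)).
So |(3t - 6)/(t - 10) − (3/2)| = 24|t + 6| / (16·|t − 10|).
Restrict delta ≤ 8. Then |t + 6| < 8 gives |t − 10| = |(t + 6) + (-16)| ≥ 16 − 8 = 8.
Hence |(3t - 6)/(t - 10) − (3/2)| < 24|t + 6|/(16·8) = (3/16)|t + 6|, which is < eps once |t + 6| < (16/3)eps.
Take delta = min(8, (16/3)eps). Then 0 < |t + 6| < delta forces both bounds, so |(3t - 6)/(t - 10) − (3/2)| < eps.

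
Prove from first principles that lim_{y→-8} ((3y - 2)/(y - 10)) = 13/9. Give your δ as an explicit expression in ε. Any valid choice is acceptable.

Let ε > 0 be given. We want δ > 0 with 0 < |y + 8| < δ ⇒ |(3y - 2)/(y - 10) − (13/9)| < ε.
Combining over a common denominator, (3y - 2)/(y - 10) − (13/9) = [(3y - 2)·(-18) − (-26)·(y - 10)] / [(-18)·(y - 10)] = -28(y + 8) / ((-18)(y - 10)).
So |(3y - 2)/(y - 10) − (13/9)| = 28|y + 8| / (18·|y − 10|).
Restrict δ ≤ 9. Then |y + 8| < 9 gives |y − 10| = |(y + 8) + (-18)| ≥ 18 − 9 = 9.
Hence |(3y - 2)/(y - 10) − (13/9)| < 28|y + 8|/(18·9) = (14/81)|y + 8|, which is < ε once |y + 8| < (81/14)ε.
Take δ = min(9, (81/14)ε). Then 0 < |y + 8| < δ forces both bounds, so |(3y - 2)/(y - 10) − (13/9)| < ε.

δ = min(9, (81/14)ε)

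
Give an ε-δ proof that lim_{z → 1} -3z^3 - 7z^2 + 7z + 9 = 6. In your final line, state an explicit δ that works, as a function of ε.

Let ε > 0 be given. We want δ > 0 such that 0 < |z − 1| < δ implies |(-3z^3 - 7z^2 + 7z + 9) − 6| < ε.
(-3z^3 - 7z^2 + 7z + 9) − 6 = -3z^3 - 7z^2 + 7z + 3 = (z − 1)(-3z^2 - 10z - 3).
So |(-3z^3 - 7z^2 + 7z + 9) − 6| = |z − 1|·|-3z^2 - 10z - 3|.
Assume first that |z − 1| < 1, so |z| < 2. Then |-3z^2 - 10z - 3| ≤ 3·2^2 + 10·2 + 3 = 35.
Hence |(-3z^3 - 7z^2 + 7z + 9) − 6| ≤ 35|z − 1| < ε provided |z − 1| < ε/35.
Choosing δ = min(1, ε/35) ensures both conditions, hence |(-3z^3 - 7z^2 + 7z + 9) − 6| < ε.

δ = min(1, ε/35)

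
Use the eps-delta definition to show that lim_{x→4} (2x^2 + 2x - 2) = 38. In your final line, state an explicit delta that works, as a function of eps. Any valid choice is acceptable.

delta = min(1, eps/20)

Suppose eps > 0. We want delta > 0 such that 0 < |x − 4| < delta implies |(2x^2 + 2x - 2) − 38| < eps.
(2x^2 + 2x - 2) − 38 = 2x^2 + 2x - 40 = (x − 4)(2x + 10).
So |(2x^2 + 2x - 2) − 38| = |x − 4|·|2x + 10|.
Assume first that |x − 4| < 1, so |x| < 5. Then |2x + 10| ≤ 2·5 + 10 = 20.
Hence |(2x^2 + 2x - 2) − 38| ≤ 20|x − 4| < eps provided |x − 4| < eps/20.
Choosing delta = min(1, eps/20) ensures both conditions, hence |(2x^2 + 2x - 2) − 38| < eps.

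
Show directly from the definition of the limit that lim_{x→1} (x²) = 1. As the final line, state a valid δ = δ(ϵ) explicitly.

Fix ϵ > 0. We seek δ > 0 with 0 < |x − 1| < δ ⇒ |x² − 1| < ϵ.
Factor: x² − 1 = (x − 1)(x + 1), so |x² − 1| = |x − 1|·|x + 1|.
Restrict δ ≤ 2. Then |x − 1| < 2 gives |x| < 3, so by the triangle inequality |x + 1| ≤ 3 + 1 = 4.
Hence |x² − 1| ≤ 4|x − 1|, which is < ϵ once |x − 1| < ϵ/4.
Take δ = min(2, ϵ/4). If 0 < |x − 1| < δ then both bounds hold and |x² − 1| ≤ 4|x − 1| < 4·(ϵ/4) = ϵ.

δ = min(2, ϵ/4)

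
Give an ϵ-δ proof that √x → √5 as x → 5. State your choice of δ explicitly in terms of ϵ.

δ = min(5, √5·ϵ)

Let ϵ > 0 be given. We want δ > 0 such that 0 < |x − 5| < δ implies |√x − √5| < ϵ.
Multiplying by the conjugate, |√x − √5| = |x − 5|/(√x + √5).
Restrict δ ≤ 5 so that |x − 5| < 5 forces x > 0, and then √x + √5 > √5.
Hence |√x − √5| < |x − 5|/√5, which is < ϵ once |x − 5| < √5·ϵ.
Take δ = min(5, √5·ϵ). If 0 < |x − 5| < δ then x > 0 and |√x − √5| < |x − 5|/√5 < ϵ.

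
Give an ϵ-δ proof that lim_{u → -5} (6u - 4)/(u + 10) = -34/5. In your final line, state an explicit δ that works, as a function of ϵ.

Fix ϵ > 0. We want δ > 0 with 0 < |u + 5| < δ ⇒ |(6u - 4)/(u + 10) + 34/5| < ϵ.
Combining over a common denominator, (6u - 4)/(u + 10) + 34/5 = [(6u - 4)·5 − (-34)·(u + 10)] / [5·(u + 10)] = 64(u + 5) / (5(u + 10)).
So |(6u - 4)/(u + 10) + 34/5| = 64|u + 5| / (5·|u + 10|).
Restrict δ ≤ 5/2. Then |u + 5| < 5/2 gives |u + 10| = |(u + 5) + 5| ≥ 5 − 5/2 = 5/2.
Hence |(6u - 4)/(u + 10) + 34/5| < 64|u + 5|/(5·(5/2)) = (128/25)|u + 5|, which is < ϵ once |u + 5| < (25/128)ϵ.
Take δ = min(5/2, (25/128)ϵ). Then 0 < |u + 5| < δ forces both bounds, so |(6u - 4)/(u + 10) + 34/5| < ϵ.

δ = min(5/2, (25/128)ϵ)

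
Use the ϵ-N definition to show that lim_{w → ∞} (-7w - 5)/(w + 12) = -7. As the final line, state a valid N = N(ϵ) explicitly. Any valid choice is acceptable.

Let ϵ > 0. We seek N > 0 such that w > N implies |(-7w - 5)/(w + 12) + 7| < ϵ.
(-7w - 5)/(w + 12) + 7 = ((-7w - 5) − (-7)(w + 12)) / ((w + 12)) = 79/((w + 12)).
For w > 0 we have w + 12 > w, so |(-7w - 5)/(w + 12) + 7| = 79/((w + 12)) < 79/(w) = 79/w.
Thus |(-7w - 5)/(w + 12) + 7| < ϵ whenever w > 79/ϵ.
Take N = 79/ϵ. If w > N then |(-7w - 5)/(w + 12) + 7| < 79/w < ϵ.

N = 79/ϵ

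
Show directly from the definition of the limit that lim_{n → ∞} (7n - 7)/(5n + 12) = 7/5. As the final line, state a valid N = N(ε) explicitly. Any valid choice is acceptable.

Suppose ε > 0. For n ≥ 1, |(7n - 7)/(5n + 12) − (7/5)| = |-119|/(5(5n + 12)) = 119/(5(5n + 12)).
Since 5n + 12 ≥ 5n for n ≥ 1, this is ≤ 119/(5·5n) = (119/25)/n.
So |(7n - 7)/(5n + 12) − (7/5)| < ε whenever n > (119/25)/ε.
Take N = (119/25)/ε. If n > N then |(7n - 7)/(5n + 12) − (7/5)| ≤ (119/25)/n < ε.

N = (119/25)/ε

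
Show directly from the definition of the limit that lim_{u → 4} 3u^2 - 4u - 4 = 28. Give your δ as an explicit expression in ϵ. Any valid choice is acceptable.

Let ϵ > 0 be given. We want δ > 0 such that 0 < |u − 4| < δ implies |(3u^2 - 4u - 4) − 28| < ϵ.
(3u^2 - 4u - 4) − 28 = 3u^2 - 4u - 32 = (u − 4)(3u + 8).
So |(3u^2 - 4u - 4) − 28| = |u − 4|·|3u + 8|.
Assume first that |u − 4| < 1, so |u| < 5. Then |3u + 8| ≤ 3·5 + 8 = 23.
Hence |(3u^2 - 4u - 4) − 28| ≤ 23|u − 4| < ϵ provided |u − 4| < ϵ/23.
Choosing δ = min(1, ϵ/23) ensures both conditions, hence |(3u^2 - 4u - 4) − 28| < ϵ.

δ = min(1, ϵ/23)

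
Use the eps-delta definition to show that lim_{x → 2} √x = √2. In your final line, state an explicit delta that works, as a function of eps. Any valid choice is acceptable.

delta = min(2, √2·eps)

Let eps > 0. We want delta > 0 such that 0 < |x − 2| < delta implies |√x − √2| < eps.
Rationalise: √x − √2 = (x − 2)/(√x + √2), so |√x − √2| = |x − 2|/(√x + √2).
Restrict delta ≤ 2 so that |x − 2| < 2 forces x > 0, and then √x + √2 > √2.
Hence |√x − √2| < |x − 2|/√2, which is < eps once |x − 2| < √2·eps.
Take delta = min(2, √2·eps). If 0 < |x − 2| < delta then x > 0 and |√x − √2| < |x − 2|/√2 < eps.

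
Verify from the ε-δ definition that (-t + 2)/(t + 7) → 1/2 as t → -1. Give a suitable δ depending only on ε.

δ = min(3, 2ε)

Suppose ε > 0. We want δ > 0 with 0 < |t + 1| < δ ⇒ |(-t + 2)/(t + 7) − (1/2)| < ε.
Combining over a common denominator, (-t + 2)/(t + 7) − (1/2) = [(-t + 2)·6 − 3·(t + 7)] / [6·(t + 7)] = -9(t + 1) / (6(t + 7)).
So |(-t + 2)/(t + 7) − (1/2)| = 9|t + 1| / (6·|t + 7|).
Require δ ≤ 3, so |t + 7| ≥ |6| − |t + 1| > 6 − 3 = 3.
Hence |(-t + 2)/(t + 7) − (1/2)| < 9|t + 1|/(6·3) = (1/2)|t + 1|, which is < ε once |t + 1| < 2ε.
Take δ = min(3, 2ε). Then 0 < |t + 1| < δ forces both bounds, so |(-t + 2)/(t + 7) − (1/2)| < ε.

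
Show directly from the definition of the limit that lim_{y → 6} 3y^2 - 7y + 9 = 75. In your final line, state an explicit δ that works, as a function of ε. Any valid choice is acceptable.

Let ε > 0 be given. We want δ > 0 such that 0 < |y − 6| < δ implies |(3y^2 - 7y + 9) − 75| < ε.
(3y^2 - 7y + 9) − 75 = 3y^2 - 7y - 66 = (y − 6)(3y + 11).
So |(3y^2 - 7y + 9) − 75| = |y − 6|·|3y + 11|.
Assume first that |y − 6| < 1, so |y| < 7. Then |3y + 11| ≤ 3·7 + 11 = 32.
Hence |(3y^2 - 7y + 9) − 75| ≤ 32|y − 6| < ε provided |y − 6| < ε/32.
Take δ = min(1, ε/32). Then 0 < |y − 6| < δ gives both |y − 6| < 1 and |y − 6| < ε/32, so |(3y^2 - 7y + 9) − 75| < ε.

δ = min(1, ε/32)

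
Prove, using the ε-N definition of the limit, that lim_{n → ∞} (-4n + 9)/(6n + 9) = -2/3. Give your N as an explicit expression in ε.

N = (5/2)/ε

Let ε > 0. For n ≥ 1, |(-4n + 9)/(6n + 9) + 2/3| = |90|/(6(6n + 9)) = 90/(6(6n + 9)).
Since 6n + 9 ≥ 6n for n ≥ 1, this is ≤ 90/(6·6n) = (5/2)/n.
So |(-4n + 9)/(6n + 9) + 2/3| < ε whenever n > (5/2)/ε.
Take N = (5/2)/ε. If n > N then |(-4n + 9)/(6n + 9) + 2/3| ≤ (5/2)/n < ε.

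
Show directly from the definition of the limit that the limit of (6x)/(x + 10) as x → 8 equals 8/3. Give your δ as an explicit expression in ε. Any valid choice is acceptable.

Let ε > 0 be given. We want δ > 0 with 0 < |x − 8| < δ ⇒ |(6x)/(x + 10) − (8/3)| < ε.
Combining over a common denominator, (6x)/(x + 10) − (8/3) = [(6x)·18 − 48·(x + 10)] / [18·(x + 10)] = 60(x − 8) / (18(x + 10)).
So |(6x)/(x + 10) − (8/3)| = 60|x − 8| / (18·|x + 10|).
Restrict δ ≤ 9. Then |x − 8| < 9 gives |x + 10| = |(x − 8) + 18| ≥ 18 − 9 = 9.
Hence |(6x)/(x + 10) − (8/3)| < 60|x − 8|/(18·9) = (10/27)|x − 8|, which is < ε once |x − 8| < (27/10)ε.
Take δ = min(9, (27/10)ε). Then 0 < |x − 8| < δ forces both bounds, so |(6x)/(x + 10) − (8/3)| < ε.

δ = min(9, (27/10)ε)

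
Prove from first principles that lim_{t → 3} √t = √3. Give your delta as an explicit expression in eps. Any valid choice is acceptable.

delta = min(3, √3·eps)

Let eps > 0 be given. We want delta > 0 such that 0 < |t − 3| < delta implies |√t − √3| < eps.
Multiplying by the conjugate, |√t − √3| = |t − 3|/(√t + √3).
Restrict delta ≤ 3 so that |t − 3| < 3 forces t > 0, and then √t + √3 > √3.
Hence |√t − √3| < |t − 3|/√3, which is < eps once |t − 3| < √3·eps.
Take delta = min(3, √3·eps). If 0 < |t − 3| < delta then t > 0 and |√t − √3| < |t − 3|/√3 < eps.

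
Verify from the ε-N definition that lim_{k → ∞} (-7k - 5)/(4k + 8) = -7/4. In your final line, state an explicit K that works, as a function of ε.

K = (9/4)/ε

Fix ε > 0. For k ≥ 1, |(-7k - 5)/(4k + 8) + 7/4| = |36|/(4(4k + 8)) = 36/(4(4k + 8)).
Since 4k + 8 ≥ 4k for k ≥ 1, this is ≤ 36/(4·4k) = (9/4)/k.
So |(-7k - 5)/(4k + 8) + 7/4| < ε whenever k > (9/4)/ε.
Take K = (9/4)/ε. If k > K then |(-7k - 5)/(4k + 8) + 7/4| ≤ (9/4)/k < ε.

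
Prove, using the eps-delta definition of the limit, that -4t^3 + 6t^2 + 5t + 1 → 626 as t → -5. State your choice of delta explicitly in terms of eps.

Suppose eps > 0. We want delta > 0 such that 0 < |t + 5| < delta implies |(-4t^3 + 6t^2 + 5t + 1) − 626| < eps.
(-4t^3 + 6t^2 + 5t + 1) − 626 = -4t^3 + 6t^2 + 5t - 625 = (t + 5)(-4t^2 + 26t - 125).
So |(-4t^3 + 6t^2 + 5t + 1) − 626| = |t + 5|·|-4t^2 + 26t - 125|.
Assume first that |t + 5| < 1, so |t| < 6. Then |-4t^2 + 26t - 125| ≤ 4·6^2 + 26·6 + 125 = 425.
Hence |(-4t^3 + 6t^2 + 5t + 1) − 626| ≤ 425|t + 5| < eps provided |t + 5| < eps/425.
Take delta = min(1, eps/425). Then 0 < |t + 5| < delta gives both |t + 5| < 1 and |t + 5| < eps/425, so |(-4t^3 + 6t^2 + 5t + 1) − 626| < eps.

delta = min(1, eps/425)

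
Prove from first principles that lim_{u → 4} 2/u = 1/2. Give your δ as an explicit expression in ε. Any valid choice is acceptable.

Let ε > 0. We seek δ > 0 such that 0 < |u − 4| < δ implies |2/u − (1/2)| < ε.
|2/u − (1/2)| = 2·|4 − u|/(4·|u|) = 2|u − 4|/(4|u|).
Require δ ≤ 2 so that |u| > 4 − 2 = 2, hence 4|u| > 8.
Then |2/u − (1/2)| < 2|u − 4|/8, which is < ε when |u − 4| < 4ε.
Take δ = min(2, 4ε). Then 0 < |u − 4| < δ gives both |u − 4| < 2 and |u − 4| < 4ε, so |2/u − (1/2)| < ε.

δ = min(2, 4ε)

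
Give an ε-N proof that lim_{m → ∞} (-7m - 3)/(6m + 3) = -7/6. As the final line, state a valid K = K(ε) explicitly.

K = (1/12)/ε

Suppose ε > 0. For m ≥ 1, |(-7m - 3)/(6m + 3) + 7/6| = |3|/(6(6m + 3)) = 3/(6(6m + 3)).
Since 6m + 3 ≥ 6m for m ≥ 1, this is ≤ 3/(6·6m) = (1/12)/m.
So |(-7m - 3)/(6m + 3) + 7/6| < ε whenever m > (1/12)/ε.
Take K = (1/12)/ε. If m > K then |(-7m - 3)/(6m + 3) + 7/6| ≤ (1/12)/m < ε.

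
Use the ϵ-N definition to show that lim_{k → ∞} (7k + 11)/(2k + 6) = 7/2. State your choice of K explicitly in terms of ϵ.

Suppose ϵ > 0. For k ≥ 1, |(7k + 11)/(2k + 6) − (7/2)| = |-20|/(2(2k + 6)) = 20/(2(2k + 6)).
Since 2k + 6 ≥ 2k for k ≥ 1, this is ≤ 20/(2·2k) = 5/k.
So |(7k + 11)/(2k + 6) − (7/2)| < ϵ whenever k > 5/ϵ.
Take K = 5/ϵ. If k > K then |(7k + 11)/(2k + 6) − (7/2)| ≤ 5/k < ϵ.

K = 5/ϵ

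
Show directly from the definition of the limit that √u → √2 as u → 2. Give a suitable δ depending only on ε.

δ = min(2, √2·ε)

Let ε > 0. We want δ > 0 such that 0 < |u − 2| < δ implies |√u − √2| < ε.
Multiplying by the conjugate, |√u − √2| = |u − 2|/(√u + √2).
Restrict δ ≤ 2 so that |u − 2| < 2 forces u > 0, and then √u + √2 > √2.
Hence |√u − √2| < |u − 2|/√2, which is < ε once |u − 2| < √2·ε.
Take δ = min(2, √2·ε). If 0 < |u − 2| < δ then u > 0 and |√u − √2| < |u − 2|/√2 < ε.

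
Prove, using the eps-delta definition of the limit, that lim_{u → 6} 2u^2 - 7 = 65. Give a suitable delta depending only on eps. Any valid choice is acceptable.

Fix eps > 0. We want delta > 0 such that 0 < |u − 6| < delta implies |(2u^2 - 7) − 65| < eps.
(2u^2 - 7) − 65 = 2u^2 - 72 = (u − 6)(2u + 12).
So |(2u^2 - 7) − 65| = |u − 6|·|2u + 12|.
Assume first that |u − 6| < 2, so |u| < 8. Then |2u + 12| ≤ 2·8 + 12 = 28.
Hence |(2u^2 - 7) − 65| ≤ 28|u − 6| < eps provided |u − 6| < eps/28.
Take delta = min(2, eps/28). Then 0 < |u − 6| < delta gives both |u − 6| < 2 and |u − 6| < eps/28, so |(2u^2 - 7) − 65| < eps.

delta = min(2, eps/28)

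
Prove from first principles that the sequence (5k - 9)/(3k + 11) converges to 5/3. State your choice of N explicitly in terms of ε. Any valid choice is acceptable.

N = (82/9)/ε

Let ε > 0 be given. For k ≥ 1, |(5k - 9)/(3k + 11) − (5/3)| = |-82|/(3(3k + 11)) = 82/(3(3k + 11)).
Since 3k + 11 ≥ 3k for k ≥ 1, this is ≤ 82/(3·3k) = (82/9)/k.
So |(5k - 9)/(3k + 11) − (5/3)| < ε whenever k > (82/9)/ε.
Take N = (82/9)/ε. If k > N then |(5k - 9)/(3k + 11) − (5/3)| ≤ (82/9)/k < ε.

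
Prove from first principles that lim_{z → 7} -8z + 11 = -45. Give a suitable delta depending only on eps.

Suppose eps > 0. We need delta > 0 so that 0 < |z − 7| < delta implies |(-8z + 11) + 45| < eps.
|(-8z + 11) + 45| = |-8z + 56| = 8|z − 7|.
So 8|z − 7| < eps exactly when |z − 7| < eps/8.
Choosing delta = eps/8 gives |(-8z + 11) + 45| = 8|z − 7| < eps whenever |z − 7| < delta.

delta = eps/8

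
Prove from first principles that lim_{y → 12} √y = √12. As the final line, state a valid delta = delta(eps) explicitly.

Fix eps > 0. We want delta > 0 such that 0 < |y − 12| < delta implies |√y − √12| < eps.
Rationalise: √y − √12 = (y − 12)/(√y + √12), so |√y − √12| = |y − 12|/(√y + √12).
Restrict delta ≤ 12 so that |y − 12| < 12 forces y > 0, and then √y + √12 > √12.
Hence |√y − √12| < |y − 12|/√12, which is < eps once |y − 12| < √12·eps.
Take delta = min(12, √12·eps). If 0 < |y − 12| < delta then y > 0 and |√y − √12| < |y − 12|/√12 < eps.

delta = min(12, √12·eps)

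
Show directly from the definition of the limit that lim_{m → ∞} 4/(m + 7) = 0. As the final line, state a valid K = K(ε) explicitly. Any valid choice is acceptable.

Let ε > 0 be given. For m ≥ 1, |4/(m + 7) − 0| = 4/(m + 7) ≤ 4/m.
We need 4/m < ε, i.e. m > 4/ε.
Take K = 4/ε. If m > K then |4/(m + 7)| ≤ 4/m < ε.

K = 4/ε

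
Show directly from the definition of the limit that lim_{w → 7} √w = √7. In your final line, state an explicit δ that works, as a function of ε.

δ = min(7, √7·ε)

Let ε > 0 be given. We want δ > 0 such that 0 < |w − 7| < δ implies |√w − √7| < ε.
Multiplying by the conjugate, |√w − √7| = |w − 7|/(√w + √7).
Restrict δ ≤ 7 so that |w − 7| < 7 forces w > 0, and then √w + √7 > √7.
Hence |√w − √7| < |w − 7|/√7, which is < ε once |w − 7| < √7·ε.
Take δ = min(7, √7·ε). If 0 < |w − 7| < δ then w > 0 and |√w − √7| < |w − 7|/√7 < ε.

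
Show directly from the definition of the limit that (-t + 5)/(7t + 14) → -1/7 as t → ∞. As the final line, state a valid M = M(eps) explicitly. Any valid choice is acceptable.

Suppose eps > 0. We seek M > 0 such that t > M implies |(-t + 5)/(7t + 14) + 1/7| < eps.
(-t + 5)/(7t + 14) + 1/7 = (7(-t + 5) − (-1)(7t + 14)) / (7(7t + 14)) = 49/(7(7t + 14)).
For t > 0 we have 7t + 14 > 7t, so |(-t + 5)/(7t + 14) + 1/7| = 49/(7(7t + 14)) < 49/(7·7t) = 1/t.
Thus |(-t + 5)/(7t + 14) + 1/7| < eps whenever t > 1/eps.
Take M = 1/eps. If t > M then |(-t + 5)/(7t + 14) + 1/7| < 1/t < eps.

M = 1/eps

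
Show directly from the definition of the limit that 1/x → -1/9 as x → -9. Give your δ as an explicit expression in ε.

δ = min(9/2, (81/2)ε)

Fix ε > 0. We seek δ > 0 such that 0 < |x + 9| < δ implies |1/x + 1/9| < ε.
|1/x + 1/9| = |-9 − x|/(9·|x|) = |x + 9|/(9|x|).
Restrict δ ≤ 9/2. Then |x + 9| < 9/2 gives |x| > 9/2, so 9|x| > 81/2.
Then |1/x + 1/9| < |x + 9|/(81/2), which is < ε when |x + 9| < (81/2)ε.
Take δ = min(9/2, (81/2)ε). Then 0 < |x + 9| < δ gives both |x + 9| < 9/2 and |x + 9| < (81/2)ε, so |1/x + 1/9| < ε.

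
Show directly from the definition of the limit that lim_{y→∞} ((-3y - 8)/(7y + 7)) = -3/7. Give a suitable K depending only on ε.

Let ε > 0. We seek K > 0 such that y > K implies |(-3y - 8)/(7y + 7) + 3/7| < ε.
(-3y - 8)/(7y + 7) + 3/7 = (7(-3y - 8) − (-3)(7y + 7)) / (7(7y + 7)) = -35/(7(7y + 7)).
For y > 0 we have 7y + 7 > 7y, so |(-3y - 8)/(7y + 7) + 3/7| = 35/(7(7y + 7)) < 35/(7·7y) = (5/7)/y.
Thus |(-3y - 8)/(7y + 7) + 3/7| < ε whenever y > (5/7)/ε.
Take K = (5/7)/ε. If y > K then |(-3y - 8)/(7y + 7) + 3/7| < (5/7)/y < ε.

K = (5/7)/ε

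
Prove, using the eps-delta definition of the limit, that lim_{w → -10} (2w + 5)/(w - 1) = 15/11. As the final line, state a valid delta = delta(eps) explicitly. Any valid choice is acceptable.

delta = min(11/2, (121/14)eps)

Let eps > 0. We want delta > 0 with 0 < |w + 10| < delta ⇒ |(2w + 5)/(w - 1) − (15/11)| < eps.
Combining over a common denominator, (2w + 5)/(w - 1) − (15/11) = [(2w + 5)·(-11) − (-15)·(w - 1)] / [(-11)·(w - 1)] = -7(w + 10) / ((-11)(w - 1)).
So |(2w + 5)/(w - 1) − (15/11)| = 7|w + 10| / (11·|w − 1|).
Require delta ≤ 11/2, so |w − 1| ≥ |-11| − |w + 10| > 11 − 11/2 = 11/2.
Hence |(2w + 5)/(w - 1) − (15/11)| < 7|w + 10|/(11·(11/2)) = (14/121)|w + 10|, which is < eps once |w + 10| < (121/14)eps.
Take delta = min(11/2, (121/14)eps). Then 0 < |w + 10| < delta forces both bounds, so |(2w + 5)/(w - 1) − (15/11)| < eps.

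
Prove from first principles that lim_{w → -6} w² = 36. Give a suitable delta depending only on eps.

Fix eps > 0. We seek delta > 0 with 0 < |w + 6| < delta ⇒ |w² − 36| < eps.
Factor: w² − 36 = (w + 6)(w - 6), so |w² − 36| = |w + 6|·|w - 6|.
Impose delta ≤ 1 so that |w| < 7; then |w - 6| ≤ 13.
Hence |w² − 36| ≤ 13|w + 6|, which is < eps once |w + 6| < eps/13.
Take delta = min(1, eps/13). If 0 < |w + 6| < delta then both bounds hold and |w² − 36| ≤ 13|w + 6| < 13·(eps/13) = eps.

delta = min(1, eps/13)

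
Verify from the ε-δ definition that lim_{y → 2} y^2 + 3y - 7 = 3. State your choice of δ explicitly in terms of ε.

δ = min(1, ε/8)

Let ε > 0 be given. We want δ > 0 such that 0 < |y − 2| < δ implies |(y^2 + 3y - 7) − 3| < ε.
(y^2 + 3y - 7) − 3 = y^2 + 3y - 10 = (y − 2)(y + 5).
So |(y^2 + 3y - 7) − 3| = |y − 2|·|y + 5|.
Require δ ≤ 1. Then |y − 2| < 1 gives |y| < 3, and by the triangle inequality |y + 5| ≤ 3 + 5 = 8.
Hence |(y^2 + 3y - 7) − 3| ≤ 8|y − 2| < ε provided |y − 2| < ε/8.
Choosing δ = min(1, ε/8) ensures both conditions, hence |(y^2 + 3y - 7) − 3| < ε.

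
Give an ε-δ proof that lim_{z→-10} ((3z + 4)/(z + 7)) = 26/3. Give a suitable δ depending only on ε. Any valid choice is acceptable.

δ = min(3/2, (9/34)ε)

Let ε > 0. We want δ > 0 with 0 < |z + 10| < δ ⇒ |(3z + 4)/(z + 7) − (26/3)| < ε.
Combining over a common denominator, (3z + 4)/(z + 7) − (26/3) = [(3z + 4)·(-3) − (-26)·(z + 7)] / [(-3)·(z + 7)] = 17(z + 10) / ((-3)(z + 7)).
So |(3z + 4)/(z + 7) − (26/3)| = 17|z + 10| / (3·|z + 7|).
Restrict δ ≤ 3/2. Then |z + 10| < 3/2 gives |z + 7| = |(z + 10) + (-3)| ≥ 3 − 3/2 = 3/2.
Hence |(3z + 4)/(z + 7) − (26/3)| < 17|z + 10|/(3·(3/2)) = (34/9)|z + 10|, which is < ε once |z + 10| < (9/34)ε.
Take δ = min(3/2, (9/34)ε). Then 0 < |z + 10| < δ forces both bounds, so |(3z + 4)/(z + 7) − (26/3)| < ε.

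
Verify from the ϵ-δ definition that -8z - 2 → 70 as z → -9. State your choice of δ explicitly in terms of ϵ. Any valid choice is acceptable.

Let ϵ > 0. We need δ > 0 so that 0 < |z + 9| < δ implies |(-8z - 2) − 70| < ϵ.
Since (-8z - 2) − 70 = -8(z + 9), we have |(-8z - 2) − 70| = 8|z + 9|.
So 8|z + 9| < ϵ exactly when |z + 9| < ϵ/8.
Choosing δ = ϵ/8 gives |(-8z - 2) − 70| = 8|z + 9| < ϵ whenever |z + 9| < δ.

δ = ϵ/8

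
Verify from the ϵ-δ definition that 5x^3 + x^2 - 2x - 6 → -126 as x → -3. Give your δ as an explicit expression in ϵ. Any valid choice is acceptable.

δ = min(1, ϵ/176)

Let ϵ > 0. We want δ > 0 such that 0 < |x + 3| < δ implies |(5x^3 + x^2 - 2x - 6) + 126| < ϵ.
(5x^3 + x^2 - 2x - 6) + 126 = 5x^3 + x^2 - 2x + 120 = (x + 3)(5x^2 - 14x + 40).
So |(5x^3 + x^2 - 2x - 6) + 126| = |x + 3|·|5x^2 - 14x + 40|.
Assume first that |x + 3| < 1, so |x| < 4. Then |5x^2 - 14x + 40| ≤ 5·4^2 + 14·4 + 40 = 176.
Hence |(5x^3 + x^2 - 2x - 6) + 126| ≤ 176|x + 3| < ϵ provided |x + 3| < ϵ/176.
Choosing δ = min(1, ϵ/176) ensures both conditions, hence |(5x^3 + x^2 - 2x - 6) + 126| < ϵ.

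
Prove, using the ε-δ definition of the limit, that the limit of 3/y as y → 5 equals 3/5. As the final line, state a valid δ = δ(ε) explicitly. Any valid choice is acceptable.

Let ε > 0 be given. We seek δ > 0 such that 0 < |y − 5| < δ implies |3/y − (3/5)| < ε.
|3/y − (3/5)| = 3·|5 − y|/(5·|y|) = 3|y − 5|/(5|y|).
Restrict δ ≤ 5/2. Then |y − 5| < 5/2 gives |y| > 5/2, so 5|y| > 25/2.
Then |3/y − (3/5)| < 3|y − 5|/(25/2), which is < ε when |y − 5| < (25/6)ε.
Take δ = min(5/2, (25/6)ε). Then 0 < |y − 5| < δ gives both |y − 5| < 5/2 and |y − 5| < (25/6)ε, so |3/y − (3/5)| < ε.

δ = min(5/2, (25/6)ε)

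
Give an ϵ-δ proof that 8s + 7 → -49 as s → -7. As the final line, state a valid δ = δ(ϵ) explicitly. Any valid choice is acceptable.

δ = ϵ/8

Let ϵ > 0 be given. We need δ > 0 so that 0 < |s + 7| < δ implies |(8s + 7) + 49| < ϵ.
Since (8s + 7) + 49 = 8(s + 7), we have |(8s + 7) + 49| = 8|s + 7|.
So 8|s + 7| < ϵ exactly when |s + 7| < ϵ/8.
Take δ = ϵ/8. If 0 < |s + 7| < δ then |(8s + 7) + 49| = 8|s + 7| < 8·(ϵ/8) = ϵ.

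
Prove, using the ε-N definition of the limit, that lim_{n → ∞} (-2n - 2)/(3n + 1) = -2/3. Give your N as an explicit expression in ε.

Fix ε > 0. For n ≥ 1, |(-2n - 2)/(3n + 1) + 2/3| = |-4|/(3(3n + 1)) = 4/(3(3n + 1)).
Since 3n + 1 ≥ 3n for n ≥ 1, this is ≤ 4/(3·3n) = (4/9)/n.
So |(-2n - 2)/(3n + 1) + 2/3| < ε whenever n > (4/9)/ε.
Take N = (4/9)/ε. If n > N then |(-2n - 2)/(3n + 1) + 2/3| ≤ (4/9)/n < ε.

N = (4/9)/ε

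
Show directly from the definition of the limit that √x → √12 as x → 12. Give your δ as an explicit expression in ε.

Let ε > 0 be given. We want δ > 0 such that 0 < |x − 12| < δ implies |√x − √12| < ε.
Rationalise: √x − √12 = (x − 12)/(√x + √12), so |√x − √12| = |x − 12|/(√x + √12).
Restrict δ ≤ 12 so that |x − 12| < 12 forces x > 0, and then √x + √12 > √12.
Hence |√x − √12| < |x − 12|/√12, which is < ε once |x − 12| < √12·ε.
Take δ = min(12, √12·ε). If 0 < |x − 12| < δ then x > 0 and |√x − √12| < |x − 12|/√12 < ε.

δ = min(12, √12·ε)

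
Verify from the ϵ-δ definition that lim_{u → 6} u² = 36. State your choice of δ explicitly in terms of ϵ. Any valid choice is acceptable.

δ = min(1, ϵ/13)

Fix ϵ > 0. We seek δ > 0 with 0 < |u − 6| < δ ⇒ |u² − 36| < ϵ.
Factor: u² − 36 = (u − 6)(u + 6), so |u² − 36| = |u − 6|·|u + 6|.
Restrict δ ≤ 1. Then |u − 6| < 1 gives |u| < 7, so by the triangle inequality |u + 6| ≤ 7 + 6 = 13.
Hence |u² − 36| ≤ 13|u − 6|, which is < ϵ once |u − 6| < ϵ/13.
Take δ = min(1, ϵ/13). If 0 < |u − 6| < δ then both bounds hold and |u² − 36| ≤ 13|u − 6| < 13·(ϵ/13) = ϵ.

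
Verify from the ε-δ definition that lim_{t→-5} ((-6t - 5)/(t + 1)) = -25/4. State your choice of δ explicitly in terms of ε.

δ = min(2, 8ε)

Let ε > 0. We want δ > 0 with 0 < |t + 5| < δ ⇒ |(-6t - 5)/(t + 1) + 25/4| < ε.
Combining over a common denominator, (-6t - 5)/(t + 1) + 25/4 = [(-6t - 5)·(-4) − 25·(t + 1)] / [(-4)·(t + 1)] = -1(t + 5) / ((-4)(t + 1)).
So |(-6t - 5)/(t + 1) + 25/4| = |t + 5| / (4·|t + 1|).
Restrict δ ≤ 2. Then |t + 5| < 2 gives |t + 1| = |(t + 5) + (-4)| ≥ 4 − 2 = 2.
Hence |(-6t - 5)/(t + 1) + 25/4| < |t + 5|/(4·2) = (1/8)|t + 5|, which is < ε once |t + 5| < 8ε.
Take δ = min(2, 8ε). Then 0 < |t + 5| < δ forces both bounds, so |(-6t - 5)/(t + 1) + 25/4| < ε.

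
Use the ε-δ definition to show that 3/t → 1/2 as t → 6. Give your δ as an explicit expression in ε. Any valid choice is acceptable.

Suppose ε > 0. We seek δ > 0 such that 0 < |t − 6| < δ implies |3/t − (1/2)| < ε.
|3/t − (1/2)| = 3·|6 − t|/(6·|t|) = 3|t − 6|/(6|t|).
Require δ ≤ 3 so that |t| > 6 − 3 = 3, hence 6|t| > 18.
Then |3/t − (1/2)| < 3|t − 6|/18, which is < ε when |t − 6| < 6ε.
Take δ = min(3, 6ε). Then 0 < |t − 6| < δ gives both |t − 6| < 3 and |t − 6| < 6ε, so |3/t − (1/2)| < ε.

δ = min(3, 6ε)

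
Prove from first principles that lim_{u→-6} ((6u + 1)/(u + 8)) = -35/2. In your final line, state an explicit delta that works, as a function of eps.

delta = min(1, (2/47)eps)

Fix eps > 0. We want delta > 0 with 0 < |u + 6| < delta ⇒ |(6u + 1)/(u + 8) + 35/2| < eps.
Combining over a common denominator, (6u + 1)/(u + 8) + 35/2 = [(6u + 1)·2 − (-35)·(u + 8)] / [2·(u + 8)] = 47(u + 6) / (2(u + 8)).
So |(6u + 1)/(u + 8) + 35/2| = 47|u + 6| / (2·|u + 8|).
Require delta ≤ 1, so |u + 8| ≥ |2| − |u + 6| > 2 − 1 = 1.
Hence |(6u + 1)/(u + 8) + 35/2| < 47|u + 6|/(2·1) = (47/2)|u + 6|, which is < eps once |u + 6| < (2/47)eps.
Take delta = min(1, (2/47)eps). Then 0 < |u + 6| < delta forces both bounds, so |(6u + 1)/(u + 8) + 35/2| < eps.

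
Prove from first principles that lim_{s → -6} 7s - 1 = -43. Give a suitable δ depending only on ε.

δ = ε/7

Let ε > 0 be given. We need δ > 0 so that 0 < |s + 6| < δ implies |(7s - 1) + 43| < ε.
Since (7s - 1) + 43 = 7(s + 6), we have |(7s - 1) + 43| = 7|s + 6|.
Thus it suffices that |s + 6| < ε/7.
Choosing δ = ε/7 gives |(7s - 1) + 43| = 7|s + 6| < ε whenever |s + 6| < δ.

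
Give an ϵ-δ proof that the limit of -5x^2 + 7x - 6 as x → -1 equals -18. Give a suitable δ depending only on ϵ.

δ = min(1, ϵ/22)

Let ϵ > 0. We want δ > 0 such that 0 < |x + 1| < δ implies |(-5x^2 + 7x - 6) + 18| < ϵ.
(-5x^2 + 7x - 6) + 18 = -5x^2 + 7x + 12 = (x + 1)(-5x + 12).
So |(-5x^2 + 7x - 6) + 18| = |x + 1|·|-5x + 12|.
Require δ ≤ 1. Then |x + 1| < 1 gives |x| < 2, and by the triangle inequality |-5x + 12| ≤ 5·2 + 12 = 22.
Hence |(-5x^2 + 7x - 6) + 18| ≤ 22|x + 1| < ϵ provided |x + 1| < ϵ/22.
Choosing δ = min(1, ϵ/22) ensures both conditions, hence |(-5x^2 + 7x - 6) + 18| < ϵ.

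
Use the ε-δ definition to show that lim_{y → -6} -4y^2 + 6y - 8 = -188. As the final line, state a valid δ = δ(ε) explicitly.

Let ε > 0 be given. We want δ > 0 such that 0 < |y + 6| < δ implies |(-4y^2 + 6y - 8) + 188| < ε.
(-4y^2 + 6y - 8) + 188 = -4y^2 + 6y + 180 = (y + 6)(-4y + 30).
So |(-4y^2 + 6y - 8) + 188| = |y + 6|·|-4y + 30|.
Assume first that |y + 6| < 2, so |y| < 8. Then |-4y + 30| ≤ 4·8 + 30 = 62.
Hence |(-4y^2 + 6y - 8) + 188| ≤ 62|y + 6| < ε provided |y + 6| < ε/62.
Take δ = min(2, ε/62). Then 0 < |y + 6| < δ gives both |y + 6| < 2 and |y + 6| < ε/62, so |(-4y^2 + 6y - 8) + 188| < ε.

δ = min(2, ε/62)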